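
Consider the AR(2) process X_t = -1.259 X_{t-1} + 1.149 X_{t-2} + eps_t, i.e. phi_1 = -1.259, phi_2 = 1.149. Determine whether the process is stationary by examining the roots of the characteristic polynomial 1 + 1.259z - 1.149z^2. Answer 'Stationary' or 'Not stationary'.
\text{Not stationary}

The AR(p) characteristic polynomial is P(z) = 1 + 1.259z - 1.149z^2.
Stationarity requires all roots to lie outside the unit circle, i.e. |z| > 1 for every root.
Set 1 + (1.259) z + (-1.149) z^2 = 0, i.e. a z^2 + b z + c = 0 with a = -1.149, b = 1.259, c = 1.
Discriminant D = b^2 - 4ac = (1.259)^2 - 4*(-1.149)*1 = 1.585081 - (-4.596) = 6.181081.
D >= 0, so the roots are real: z = (-b +/- sqrt(D)) / (2a) = (-1.259 +/- 2.486178) / (-2.298).
  z_1 = (-1.259 + 2.486178) / (-2.298) = -0.534,   |z_1| = 0.534.
  z_2 = (-1.259 - 2.486178) / (-2.298) = 1.6298,   |z_2| = 1.6298.
Moduli of all roots: 0.5340, 1.6298.
All moduli strictly greater than 1? No.
Verdict: Not stationary.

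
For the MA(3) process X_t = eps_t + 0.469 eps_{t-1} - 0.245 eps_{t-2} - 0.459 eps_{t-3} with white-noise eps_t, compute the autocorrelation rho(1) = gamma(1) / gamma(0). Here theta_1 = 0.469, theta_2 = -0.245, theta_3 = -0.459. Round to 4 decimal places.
\rho(1) = 0.3130

For an MA(q) process with theta_0 = 1, the autocovariance is
  gamma(k) = sigma^2 * sum_{i=0..q-k} theta_i * theta_{i+k},
and rho(k) = gamma(k) / gamma(0). Sigma^2 cancels.
  numerator   = (1)*(0.469) + (0.469)*(-0.245) + (-0.245)*(-0.459) = 0.46655.
  denominator = (1)^2 + (0.469)^2 + (-0.245)^2 + (-0.459)^2 = 1.490667.
  rho(1) = 0.46655 / 1.490667 = 0.3130.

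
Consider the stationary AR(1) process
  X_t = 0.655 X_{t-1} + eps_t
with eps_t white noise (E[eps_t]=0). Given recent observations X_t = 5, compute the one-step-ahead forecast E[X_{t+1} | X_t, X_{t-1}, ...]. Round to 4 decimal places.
E[X_{t+1} \mid \mathcal F_t] = 3.2750

For an AR(p) model X_t = c + sum_i phi_i X_{t-i} + eps_t, the
one-step-ahead conditional mean is
  E[X_{t+1} | X_t, ...] = c + sum_i phi_i X_{t+1-i}.
Substitute known values:
  E[X_{t+1} | ...] = (0.655) * (5)
                   = 3.2750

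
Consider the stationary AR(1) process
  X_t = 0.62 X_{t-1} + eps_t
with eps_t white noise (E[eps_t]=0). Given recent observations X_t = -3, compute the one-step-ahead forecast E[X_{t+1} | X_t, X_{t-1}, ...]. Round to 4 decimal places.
E[X_{t+1} \mid \mathcal F_t] = -1.8600

For an AR(p) model X_t = c + sum_i phi_i X_{t-i} + eps_t, the
one-step-ahead conditional mean is
  E[X_{t+1} | X_t, ...] = c + sum_i phi_i X_{t+1-i}.
Substitute known values:
  E[X_{t+1} | ...] = (0.62) * (-3)
                   = -1.8600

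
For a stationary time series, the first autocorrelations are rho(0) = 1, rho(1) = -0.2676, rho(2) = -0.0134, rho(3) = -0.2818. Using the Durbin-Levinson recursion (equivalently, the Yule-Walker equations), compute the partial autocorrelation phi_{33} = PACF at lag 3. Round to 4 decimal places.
\phi_{33} = -0.3370

The PACF at lag k is phi_{kk}, the last component of the solution
to the Yule-Walker system G_k phi = r_k where
  (G_k)_{ij} = rho(|i - j|), (r_k)_i = rho(i), i,j = 1..k.
Equivalently, Durbin-Levinson gives phi_{kk} iteratively:
  phi_{11} = rho(1)
  phi_{kk} = [rho(k) - sum_{j=1..k-1} phi_{k-1,j} rho(k-j)]
            / [1 - sum_{j=1..k-1} phi_{k-1,j} rho(j)],
  phi_{k,j} = phi_{k-1,j} - phi_{kk} phi_{k-1,k-j},  j = 1..k-1.
Step k = 1:
  phi_11 = rho(1) = -0.2676.
Step k = 2:
  phi_22 = [rho(2) - phi_11 rho(1)] / [1 - phi_11 rho(1)] = [-0.0134 - (-0.2676)(-0.2676)] / [1 - (-0.2676)(-0.2676)]
         = -0.08500976 / 0.92839024 = -0.091567.
  Update: phi_21 = phi_11 - phi_22 phi_11 = -0.2676 - (-0.091567)(-0.2676) = -0.292103.
Step k = 3:
  phi_33 = [rho(3) - phi_21 rho(2) - phi_22 rho(1)] / [1 - phi_21 rho(1) - phi_22 rho(2)]
    numerator   = -0.2818 - (-0.292103)(-0.0134) - (-0.091567)(-0.2676) = -0.31021747
    denominator = 1 - (-0.292103)(-0.2676) - (-0.091567)(-0.0134) = 0.92060616
  phi_33 = -0.31021747 / 0.92060616 = -0.337.
Therefore phi_{33} = -0.3370.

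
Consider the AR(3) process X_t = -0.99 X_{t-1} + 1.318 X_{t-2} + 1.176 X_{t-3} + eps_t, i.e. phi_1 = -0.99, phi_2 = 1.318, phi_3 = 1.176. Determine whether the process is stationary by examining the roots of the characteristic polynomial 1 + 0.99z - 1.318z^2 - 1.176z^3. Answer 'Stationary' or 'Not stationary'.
\text{Not stationary}

The AR(p) characteristic polynomial is P(z) = 1 + 0.99z - 1.318z^2 - 1.176z^3.
Stationarity requires all roots to lie outside the unit circle, i.e. |z| > 1 for every root.
Degree 3: look for a simple real root z0 first, then factor out (1 - z/z0) and solve the remaining quadratic.
Testing z0 = -1.25: P(-1.25) = 1 + (0.99)(-1.25) + (-1.318)(-1.25)^2 + (-1.176)(-1.25)^3
  = 1 + (-1.2375) + (-2.059375) + (2.296875) = 0.  So z_0 = -1.25 is a root, |z_0| = 1.25.
Divide out the factor (1 + 0.8 z) = (1 - z/z0) (since 1/z0 = -0.8):
  P(z) = (1 + 0.8 z)(1 + (0.19) z + (-1.47) z^2)
  [check: z-coef 0.19 - (-0.8) = 0.99; z^2-coef -1.47 - (-0.8)(0.19) = -1.318; z^3-coef -(-0.8)(-1.47) = -1.176.]
Remaining roots from the quadratic factor 1 + (0.19) z + (-1.47) z^2:
  Set 1 + (0.19) z + (-1.47) z^2 = 0, i.e. a z^2 + b z + c = 0 with a = -1.47, b = 0.19, c = 1.
  Discriminant D = b^2 - 4ac = (0.19)^2 - 4*(-1.47)*1 = 0.0361 - (-5.88) = 5.9161.
  D >= 0, so the roots are real: z = (-b +/- sqrt(D)) / (2a) = (-0.19 +/- 2.432303) / (-2.94).
    z_1 = (-0.19 + 2.432303) / (-2.94) = -0.7627,   |z_1| = 0.7627.
    z_2 = (-0.19 - 2.432303) / (-2.94) = 0.8919,   |z_2| = 0.8919.
Moduli of all roots: 1.2500, 0.7627, 0.8919.
All moduli strictly greater than 1? No.
Verdict: Not stationary.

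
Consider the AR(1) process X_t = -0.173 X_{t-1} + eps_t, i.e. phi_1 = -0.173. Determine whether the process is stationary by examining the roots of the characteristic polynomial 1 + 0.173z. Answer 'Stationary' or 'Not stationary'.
\text{Stationary}

The AR(p) characteristic polynomial is P(z) = 1 + 0.173z.
Stationarity requires all roots to lie outside the unit circle, i.e. |z| > 1 for every root.
This is linear in z: 1 + (0.173) z = 0  =>  z = -1/(0.173) = -5.780347,  |z| = 5.780347.
Moduli of all roots: 5.7803.
All moduli strictly greater than 1? Yes.
Verdict: Stationary.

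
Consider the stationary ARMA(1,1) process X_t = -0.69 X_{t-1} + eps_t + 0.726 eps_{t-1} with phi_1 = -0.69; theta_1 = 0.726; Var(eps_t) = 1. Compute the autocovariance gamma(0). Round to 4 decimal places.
\gamma(0) = 1.0025

Multiply the model equation by X_{t-k} and take expectations. With theta_0 = psi_0 = 1 and psi_j the MA(infinity) weights, this gives
  gamma(k) - sum_i phi_i gamma(k-i) = c_k,
  c_k = sigma^2 * sum_{j=k..q} theta_j psi_{j-k}   (c_k = 0 for k > q),
using gamma(-m) = gamma(m).
psi-weights needed (psi_j = theta_j + sum_i phi_i psi_{j-i}):
  psi_1 = theta_1 + phi_1 = 0.726 + (-0.69) = 0.036
Right-hand sides:
  c_0 = sigma^2 (1 + theta_1 psi_1) = 1 * (1 + (0.726)(0.036)) = 1 * 1.026136 = 1.026136
  c_1 = sigma^2 theta_1 = 1 * (0.726) = 0.726
  c_2 = 0
Equations for k = 0 and k = 1 (AR order 1):
  gamma(0) = phi_1 gamma(1) + c_0
  gamma(1) = phi_1 gamma(0) + c_1
Substituting the second into the first: gamma(0) (1 - phi_1^2) = c_0 + phi_1 c_1, so
  gamma(0) = (c_0 + phi_1 c_1) / (1 - phi_1^2) = (1.026136 + (-0.69)(0.726)) / (1 - (-0.69)^2) = 0.525196 / 0.5239 = 1.002474.
Therefore gamma(0) = 1.0025 (to 4 decimal places).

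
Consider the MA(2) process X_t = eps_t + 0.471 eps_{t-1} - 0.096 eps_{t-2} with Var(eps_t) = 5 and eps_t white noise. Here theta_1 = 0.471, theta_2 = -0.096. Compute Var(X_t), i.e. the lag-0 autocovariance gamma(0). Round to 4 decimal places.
\gamma(0) = 6.1553

For an MA(q) process X_t = eps_t + sum_i theta_i eps_{t-i} with
Var(eps_t) = sigma^2, the variance is
  gamma(0) = sigma^2 * (1 + sum_i theta_i^2).
  sum_i theta_i^2 = (0.471)^2 + (-0.096)^2 = 0.221841 + 0.009216 = 0.231057.
  gamma(0) = 5 * (1 + 0.231057) = 5 * 1.231057 = 6.155285, which rounds to 6.1553.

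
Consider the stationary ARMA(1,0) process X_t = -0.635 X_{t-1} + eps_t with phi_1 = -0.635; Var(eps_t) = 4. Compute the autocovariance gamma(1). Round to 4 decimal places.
\gamma(1) = -4.2562

Multiply the model equation by X_{t-k} and take expectations. With theta_0 = psi_0 = 1 and psi_j the MA(infinity) weights, this gives
  gamma(k) - sum_i phi_i gamma(k-i) = c_k,
  c_k = sigma^2 * sum_{j=k..q} theta_j psi_{j-k}   (c_k = 0 for k > q),
using gamma(-m) = gamma(m).
Pure AR (q = 0): c_0 = sigma^2 = 4, c_k = 0 for k >= 1.
Equations for k = 0 and k = 1 (AR order 1):
  gamma(0) = phi_1 gamma(1) + c_0
  gamma(1) = phi_1 gamma(0) + c_1
Substituting the second into the first: gamma(0) (1 - phi_1^2) = c_0 + phi_1 c_1, so
  gamma(0) = c_0 / (1 - phi_1^2) = 4 / (1 - (-0.635)^2) = 4 / 0.596775 = 6.702694.
  gamma(1) = phi_1 gamma(0) = (-0.635)(6.702694) = -4.25621.
Therefore gamma(1) = -4.2562 (to 4 decimal places).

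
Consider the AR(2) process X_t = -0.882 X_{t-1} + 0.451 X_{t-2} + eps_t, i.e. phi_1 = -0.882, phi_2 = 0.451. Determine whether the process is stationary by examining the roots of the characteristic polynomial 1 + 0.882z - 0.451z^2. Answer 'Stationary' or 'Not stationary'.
\text{Not stationary}

The AR(p) characteristic polynomial is P(z) = 1 + 0.882z - 0.451z^2.
Stationarity requires all roots to lie outside the unit circle, i.e. |z| > 1 for every root.
Set 1 + (0.882) z + (-0.451) z^2 = 0, i.e. a z^2 + b z + c = 0 with a = -0.451, b = 0.882, c = 1.
Discriminant D = b^2 - 4ac = (0.882)^2 - 4*(-0.451)*1 = 0.777924 - (-1.804) = 2.581924.
D >= 0, so the roots are real: z = (-b +/- sqrt(D)) / (2a) = (-0.882 +/- 1.606837) / (-0.902).
  z_1 = (-0.882 + 1.606837) / (-0.902) = -0.8036,   |z_1| = 0.8036.
  z_2 = (-0.882 - 1.606837) / (-0.902) = 2.7592,   |z_2| = 2.7592.
Moduli of all roots: 0.8036, 2.7592.
All moduli strictly greater than 1? No.
Verdict: Not stationary.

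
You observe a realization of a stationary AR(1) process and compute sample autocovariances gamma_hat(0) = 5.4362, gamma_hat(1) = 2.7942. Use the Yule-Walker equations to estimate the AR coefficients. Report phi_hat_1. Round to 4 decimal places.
\hat\phi_{1} = 0.5140

The Yule-Walker equations for an AR(p) process read, in matrix form,
  Gamma_p phi = r_p,   with   (Gamma_p)_{ij} = gamma(|i - j|),
                       (r_p)_i = gamma(i),   i,j = 1..p.
Substitute the sample gammas (Toeplitz matrix and right-hand side of size 1):
  Gamma_p = [[5.4362]]
  r_p     = [2.7942]
With p = 1 this is the single equation gamma(0) phi_1 = gamma(1):
  phi_hat_1 = gamma(1) / gamma(0) = 2.7942 / 5.4362 = 0.5140.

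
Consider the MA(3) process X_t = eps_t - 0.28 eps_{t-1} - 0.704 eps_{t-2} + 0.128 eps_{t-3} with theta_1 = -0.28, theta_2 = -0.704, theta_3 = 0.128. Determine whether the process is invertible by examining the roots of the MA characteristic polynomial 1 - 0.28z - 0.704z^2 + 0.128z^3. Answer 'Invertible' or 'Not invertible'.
\text{Invertible}

The MA(q) characteristic polynomial is P(z) = 1 - 0.28z - 0.704z^2 + 0.128z^3.
Invertibility requires all roots to lie outside the unit circle, i.e. |z| > 1 for every root.
Degree 3: look for a simple real root z0 first, then factor out (1 - z/z0) and solve the remaining quadratic.
Testing z0 = -1.25: P(-1.25) = 1 + (-0.28)(-1.25) + (-0.704)(-1.25)^2 + (0.128)(-1.25)^3
  = 1 + (0.35) + (-1.1) + (-0.25) = 0.  So z_0 = -1.25 is a root, |z_0| = 1.25.
Divide out the factor (1 + 0.8 z) = (1 - z/z0) (since 1/z0 = -0.8):
  P(z) = (1 + 0.8 z)(1 + (-1.08) z + (0.16) z^2)
  [check: z-coef -1.08 - (-0.8) = -0.28; z^2-coef 0.16 - (-0.8)(-1.08) = -0.704; z^3-coef -(-0.8)(0.16) = 0.128.]
Remaining roots from the quadratic factor 1 + (-1.08) z + (0.16) z^2:
  Set 1 + (-1.08) z + (0.16) z^2 = 0, i.e. a z^2 + b z + c = 0 with a = 0.16, b = -1.08, c = 1.
  Discriminant D = b^2 - 4ac = (-1.08)^2 - 4*(0.16)*1 = 1.1664 - (0.64) = 0.5264.
  D >= 0, so the roots are real: z = (-b +/- sqrt(D)) / (2a) = (1.08 +/- 0.725534) / (0.32).
    z_1 = (1.08 + 0.725534) / (0.32) = 5.6423,   |z_1| = 5.6423.
    z_2 = (1.08 - 0.725534) / (0.32) = 1.1077,   |z_2| = 1.1077.
Moduli of all roots: 1.2500, 5.6423, 1.1077.
All moduli strictly greater than 1? Yes.
Verdict: Invertible.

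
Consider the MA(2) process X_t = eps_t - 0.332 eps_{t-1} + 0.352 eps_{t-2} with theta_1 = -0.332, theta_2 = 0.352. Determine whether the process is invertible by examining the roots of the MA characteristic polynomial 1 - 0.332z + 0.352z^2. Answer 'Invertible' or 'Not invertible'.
\text{Invertible}

The MA(q) characteristic polynomial is P(z) = 1 - 0.332z + 0.352z^2.
Invertibility requires all roots to lie outside the unit circle, i.e. |z| > 1 for every root.
Set 1 + (-0.332) z + (0.352) z^2 = 0, i.e. a z^2 + b z + c = 0 with a = 0.352, b = -0.332, c = 1.
Discriminant D = b^2 - 4ac = (-0.332)^2 - 4*(0.352)*1 = 0.110224 - (1.408) = -1.297776.
D < 0, so the roots are the complex-conjugate pair z = (-b +/- i sqrt(-D)) / (2a) = 0.4716 +/- 1.6182i.
For a conjugate pair |z|^2 = z * conj(z) = (product of roots) = c/a = 1/(0.352) = 2.840909, so |z| = sqrt(2.840909) = 1.6855 for both roots.
Moduli of all roots: 1.6855, 1.6855.
All moduli strictly greater than 1? Yes.
Verdict: Invertible.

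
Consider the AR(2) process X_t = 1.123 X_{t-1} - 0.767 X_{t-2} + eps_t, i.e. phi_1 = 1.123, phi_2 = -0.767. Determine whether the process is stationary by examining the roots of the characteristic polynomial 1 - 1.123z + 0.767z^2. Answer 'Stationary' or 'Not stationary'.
\text{Stationary}

The AR(p) characteristic polynomial is P(z) = 1 - 1.123z + 0.767z^2.
Stationarity requires all roots to lie outside the unit circle, i.e. |z| > 1 for every root.
Set 1 + (-1.123) z + (0.767) z^2 = 0, i.e. a z^2 + b z + c = 0 with a = 0.767, b = -1.123, c = 1.
Discriminant D = b^2 - 4ac = (-1.123)^2 - 4*(0.767)*1 = 1.261129 - (3.068) = -1.806871.
D < 0, so the roots are the complex-conjugate pair z = (-b +/- i sqrt(-D)) / (2a) = 0.7321 +/- 0.8763i.
For a conjugate pair |z|^2 = z * conj(z) = (product of roots) = c/a = 1/(0.767) = 1.303781, so |z| = sqrt(1.303781) = 1.1418 for both roots.
Moduli of all roots: 1.1418, 1.1418.
All moduli strictly greater than 1? Yes.
Verdict: Stationary.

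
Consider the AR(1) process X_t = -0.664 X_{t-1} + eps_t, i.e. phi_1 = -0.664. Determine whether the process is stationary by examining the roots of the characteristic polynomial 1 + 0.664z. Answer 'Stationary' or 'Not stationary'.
\text{Stationary}

The AR(p) characteristic polynomial is P(z) = 1 + 0.664z.
Stationarity requires all roots to lie outside the unit circle, i.e. |z| > 1 for every root.
This is linear in z: 1 + (0.664) z = 0  =>  z = -1/(0.664) = -1.506024,  |z| = 1.506024.
Moduli of all roots: 1.5060.
All moduli strictly greater than 1? Yes.
Verdict: Stationary.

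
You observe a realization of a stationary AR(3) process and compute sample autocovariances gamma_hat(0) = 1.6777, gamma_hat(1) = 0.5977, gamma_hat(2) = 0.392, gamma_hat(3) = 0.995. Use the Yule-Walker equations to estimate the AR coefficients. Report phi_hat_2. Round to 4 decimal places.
\hat\phi_{2} = -0.0510

The Yule-Walker equations for an AR(p) process read, in matrix form,
  Gamma_p phi = r_p,   with   (Gamma_p)_{ij} = gamma(|i - j|),
                       (r_p)_i = gamma(i),   i,j = 1..p.
Substitute the sample gammas (Toeplitz matrix and right-hand side of size 3):
  Gamma_p = [[1.6777, 0.5977, 0.392], [0.5977, 1.6777, 0.5977], [0.392, 0.5977, 1.6777]]
  r_p     = [0.5977, 0.392, 0.995]
Written out (R1..R3):
  (R1) 1.6777 phi_1 + 0.5977 phi_2 + 0.392 phi_3 = 0.5977
  (R2) 0.5977 phi_1 + 1.6777 phi_2 + 0.5977 phi_3 = 0.392
  (R3) 0.392 phi_1 + 0.5977 phi_2 + 1.6777 phi_3 = 0.995
Gaussian elimination:
  R2 <- R2 - (0.5977/1.6777) R1 = R2 - (0.356262) R1:  1.464762 phi_2 + 0.458045 phi_3 = 0.179062
  R3 <- R3 - (0.392/1.6777) R1 = R3 - (0.233653) R1:  0.458045 phi_2 + 1.586108 phi_3 = 0.855345
  R3 <- R3 - (0.458045/1.464762) R2 = R3 - (0.31271) R2:  1.442873 phi_3 = 0.799351
Back-substitution:
  phi_hat_3 = 0.799351 / 1.442873 = 0.554
  phi_hat_2 = (0.179062 - (0.458045)(0.554)) / 1.464762 = -0.050994
  phi_hat_1 = (0.5977 - (0.5977)(-0.050994) - (0.392)(0.554)) / 1.6777 = 0.244985
So phi_hat = [0.2450, -0.0510, 0.5540].
Therefore phi_hat_2 = -0.0510.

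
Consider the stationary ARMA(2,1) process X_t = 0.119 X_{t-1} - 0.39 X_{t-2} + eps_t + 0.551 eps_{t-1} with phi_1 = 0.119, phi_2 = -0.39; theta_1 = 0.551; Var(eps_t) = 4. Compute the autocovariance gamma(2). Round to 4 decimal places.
\gamma(2) = -2.3346

Multiply the model equation by X_{t-k} and take expectations. With theta_0 = psi_0 = 1 and psi_j the MA(infinity) weights, this gives
  gamma(k) - sum_i phi_i gamma(k-i) = c_k,
  c_k = sigma^2 * sum_{j=k..q} theta_j psi_{j-k}   (c_k = 0 for k > q),
using gamma(-m) = gamma(m).
psi-weights needed (psi_j = theta_j + sum_i phi_i psi_{j-i}):
  psi_1 = theta_1 + phi_1 = 0.551 + (0.119) = 0.67
Right-hand sides:
  c_0 = sigma^2 (1 + theta_1 psi_1) = 4 * (1 + (0.551)(0.67)) = 4 * 1.36917 = 5.47668
  c_1 = sigma^2 theta_1 = 4 * (0.551) = 2.204
  c_2 = 0
Equations for k = 0, 1, 2 (AR order 2, c_2 = 0):
  (E0) gamma(0) = phi_1 gamma(1) + phi_2 gamma(2) + c_0
  (E1) gamma(1) = phi_1 gamma(0) + phi_2 gamma(1) + c_1
  (E2) gamma(2) = phi_1 gamma(1) + phi_2 gamma(0)
From (E1): gamma(1) = A gamma(0) + B with
  A = phi_1 / (1 - phi_2) = 0.119 / 1.39 = 0.085612,   B = c_1 / (1 - phi_2) = 2.204 / 1.39 = 1.585612.
Insert (E2) into (E0): gamma(0) (1 - phi_2^2) = phi_1 (1 + phi_2) gamma(1) + c_0.
  phi_1 (1 + phi_2) = (0.119)(0.61) = 0.07259,   1 - phi_2^2 = 0.8479.
Replace gamma(1) by A gamma(0) + B and collect gamma(0):
  gamma(0) [0.8479 - (0.07259)(0.085612)] = (0.07259)(1.585612) + 5.47668
  gamma(0) * 0.841685 = 5.59178
  gamma(0) = 5.59178 / 0.841685 = 6.64355.
  gamma(1) = A gamma(0) + B = (0.085612)(6.64355) + (1.585612) = 2.154376.
  gamma(2) = phi_1 gamma(1) + phi_2 gamma(0) = (0.119)(2.154376) + (-0.39)(6.64355) = -2.334614.
Therefore gamma(2) = -2.3346 (to 4 decimal places).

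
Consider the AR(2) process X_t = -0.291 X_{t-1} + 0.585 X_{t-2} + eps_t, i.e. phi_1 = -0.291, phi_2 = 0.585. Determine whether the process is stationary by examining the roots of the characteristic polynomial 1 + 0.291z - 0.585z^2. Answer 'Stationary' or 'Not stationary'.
\text{Stationary}

The AR(p) characteristic polynomial is P(z) = 1 + 0.291z - 0.585z^2.
Stationarity requires all roots to lie outside the unit circle, i.e. |z| > 1 for every root.
Set 1 + (0.291) z + (-0.585) z^2 = 0, i.e. a z^2 + b z + c = 0 with a = -0.585, b = 0.291, c = 1.
Discriminant D = b^2 - 4ac = (0.291)^2 - 4*(-0.585)*1 = 0.084681 - (-2.34) = 2.424681.
D >= 0, so the roots are real: z = (-b +/- sqrt(D)) / (2a) = (-0.291 +/- 1.557139) / (-1.17).
  z_1 = (-0.291 + 1.557139) / (-1.17) = -1.0822,   |z_1| = 1.0822.
  z_2 = (-0.291 - 1.557139) / (-1.17) = 1.5796,   |z_2| = 1.5796.
Moduli of all roots: 1.0822, 1.5796.
All moduli strictly greater than 1? Yes.
Verdict: Stationary.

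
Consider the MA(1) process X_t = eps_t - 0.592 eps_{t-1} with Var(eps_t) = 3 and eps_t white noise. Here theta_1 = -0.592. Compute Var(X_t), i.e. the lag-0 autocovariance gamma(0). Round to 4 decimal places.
\gamma(0) = 4.0514

For an MA(q) process X_t = eps_t + sum_i theta_i eps_{t-i} with
Var(eps_t) = sigma^2, the variance is
  gamma(0) = sigma^2 * (1 + sum_i theta_i^2).
  sum_i theta_i^2 = (-0.592)^2 = 0.350464.
  gamma(0) = 3 * (1 + 0.350464) = 3 * 1.350464 = 4.051392, which rounds to 4.0514.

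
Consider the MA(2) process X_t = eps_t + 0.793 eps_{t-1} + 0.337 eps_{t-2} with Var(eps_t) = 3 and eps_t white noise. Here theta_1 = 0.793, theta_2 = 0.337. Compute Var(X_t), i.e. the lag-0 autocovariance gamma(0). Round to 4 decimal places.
\gamma(0) = 5.2273

For an MA(q) process X_t = eps_t + sum_i theta_i eps_{t-i} with
Var(eps_t) = sigma^2, the variance is
  gamma(0) = sigma^2 * (1 + sum_i theta_i^2).
  sum_i theta_i^2 = (0.793)^2 + (0.337)^2 = 0.628849 + 0.113569 = 0.742418.
  gamma(0) = 3 * (1 + 0.742418) = 3 * 1.742418 = 5.227254, which rounds to 5.2273.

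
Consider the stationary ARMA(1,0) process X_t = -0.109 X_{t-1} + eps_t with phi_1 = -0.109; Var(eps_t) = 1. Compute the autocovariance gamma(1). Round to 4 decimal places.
\gamma(1) = -0.1103

Multiply the model equation by X_{t-k} and take expectations. With theta_0 = psi_0 = 1 and psi_j the MA(infinity) weights, this gives
  gamma(k) - sum_i phi_i gamma(k-i) = c_k,
  c_k = sigma^2 * sum_{j=k..q} theta_j psi_{j-k}   (c_k = 0 for k > q),
using gamma(-m) = gamma(m).
Pure AR (q = 0): c_0 = sigma^2 = 1, c_k = 0 for k >= 1.
Equations for k = 0 and k = 1 (AR order 1):
  gamma(0) = phi_1 gamma(1) + c_0
  gamma(1) = phi_1 gamma(0) + c_1
Substituting the second into the first: gamma(0) (1 - phi_1^2) = c_0 + phi_1 c_1, so
  gamma(0) = c_0 / (1 - phi_1^2) = 1 / (1 - (-0.109)^2) = 1 / 0.988119 = 1.012024.
  gamma(1) = phi_1 gamma(0) = (-0.109)(1.012024) = -0.110311.
Therefore gamma(1) = -0.1103 (to 4 decimal places).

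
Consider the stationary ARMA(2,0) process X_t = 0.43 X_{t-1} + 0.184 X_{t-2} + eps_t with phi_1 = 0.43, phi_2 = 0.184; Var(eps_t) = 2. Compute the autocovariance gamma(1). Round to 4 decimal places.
\gamma(1) = 1.5102

Multiply the model equation by X_{t-k} and take expectations. With theta_0 = psi_0 = 1 and psi_j the MA(infinity) weights, this gives
  gamma(k) - sum_i phi_i gamma(k-i) = c_k,
  c_k = sigma^2 * sum_{j=k..q} theta_j psi_{j-k}   (c_k = 0 for k > q),
using gamma(-m) = gamma(m).
Pure AR (q = 0): c_0 = sigma^2 = 2, c_k = 0 for k >= 1.
Equations for k = 0, 1, 2 (AR order 2, c_2 = 0):
  (E0) gamma(0) = phi_1 gamma(1) + phi_2 gamma(2) + c_0
  (E1) gamma(1) = phi_1 gamma(0) + phi_2 gamma(1) + c_1
  (E2) gamma(2) = phi_1 gamma(1) + phi_2 gamma(0)
From (E1): gamma(1) = A gamma(0) + B with
  A = phi_1 / (1 - phi_2) = 0.43 / 0.816 = 0.526961,   B = c_1 / (1 - phi_2) = 0 / 0.816 = 0.
Insert (E2) into (E0): gamma(0) (1 - phi_2^2) = phi_1 (1 + phi_2) gamma(1) + c_0.
  phi_1 (1 + phi_2) = (0.43)(1.184) = 0.50912,   1 - phi_2^2 = 0.966144.
Replace gamma(1) by A gamma(0) + B and collect gamma(0):
  gamma(0) [0.966144 - (0.50912)(0.526961)] = c_0 = 2
  gamma(0) * 0.697858 = 2
  gamma(0) = 2 / 0.697858 = 2.865914.
  gamma(1) = A gamma(0) = (0.526961)(2.865914) = 1.510224.
Therefore gamma(1) = 1.5102 (to 4 decimal places).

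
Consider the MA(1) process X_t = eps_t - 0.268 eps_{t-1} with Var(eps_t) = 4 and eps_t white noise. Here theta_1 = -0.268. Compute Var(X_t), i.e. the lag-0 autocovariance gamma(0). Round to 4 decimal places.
\gamma(0) = 4.2873

For an MA(q) process X_t = eps_t + sum_i theta_i eps_{t-i} with
Var(eps_t) = sigma^2, the variance is
  gamma(0) = sigma^2 * (1 + sum_i theta_i^2).
  sum_i theta_i^2 = (-0.268)^2 = 0.071824.
  gamma(0) = 4 * (1 + 0.071824) = 4 * 1.071824 = 4.287296, which rounds to 4.2873.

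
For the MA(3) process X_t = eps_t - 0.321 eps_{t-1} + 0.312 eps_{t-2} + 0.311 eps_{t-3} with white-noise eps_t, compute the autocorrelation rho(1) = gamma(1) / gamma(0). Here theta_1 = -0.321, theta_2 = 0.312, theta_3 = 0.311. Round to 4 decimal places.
\rho(1) = -0.2499

For an MA(q) process with theta_0 = 1, the autocovariance is
  gamma(k) = sigma^2 * sum_{i=0..q-k} theta_i * theta_{i+k},
and rho(k) = gamma(k) / gamma(0). Sigma^2 cancels.
  numerator   = (1)*(-0.321) + (-0.321)*(0.312) + (0.312)*(0.311) = -0.32412.
  denominator = (1)^2 + (-0.321)^2 + (0.312)^2 + (0.311)^2 = 1.297106.
  rho(1) = -0.32412 / 1.297106 = -0.2499.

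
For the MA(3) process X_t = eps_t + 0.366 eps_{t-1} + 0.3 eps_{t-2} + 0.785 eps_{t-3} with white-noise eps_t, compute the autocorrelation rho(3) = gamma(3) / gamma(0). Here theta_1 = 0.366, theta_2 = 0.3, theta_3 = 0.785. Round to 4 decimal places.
\rho(3) = 0.4266

For an MA(q) process with theta_0 = 1, the autocovariance is
  gamma(k) = sigma^2 * sum_{i=0..q-k} theta_i * theta_{i+k},
and rho(k) = gamma(k) / gamma(0). Sigma^2 cancels.
  numerator   = (1)*(0.785) = 0.785.
  denominator = (1)^2 + (0.366)^2 + (0.3)^2 + (0.785)^2 = 1.840181.
  rho(3) = 0.785 / 1.840181 = 0.4266.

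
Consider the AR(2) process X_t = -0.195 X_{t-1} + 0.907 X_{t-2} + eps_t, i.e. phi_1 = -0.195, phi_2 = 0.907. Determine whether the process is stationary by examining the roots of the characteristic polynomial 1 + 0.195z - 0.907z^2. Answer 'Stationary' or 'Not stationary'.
\text{Not stationary}

The AR(p) characteristic polynomial is P(z) = 1 + 0.195z - 0.907z^2.
Stationarity requires all roots to lie outside the unit circle, i.e. |z| > 1 for every root.
Set 1 + (0.195) z + (-0.907) z^2 = 0, i.e. a z^2 + b z + c = 0 with a = -0.907, b = 0.195, c = 1.
Discriminant D = b^2 - 4ac = (0.195)^2 - 4*(-0.907)*1 = 0.038025 - (-3.628) = 3.666025.
D >= 0, so the roots are real: z = (-b +/- sqrt(D)) / (2a) = (-0.195 +/- 1.914687) / (-1.814).
  z_1 = (-0.195 + 1.914687) / (-1.814) = -0.948,   |z_1| = 0.948.
  z_2 = (-0.195 - 1.914687) / (-1.814) = 1.163,   |z_2| = 1.163.
Moduli of all roots: 0.9480, 1.1630.
All moduli strictly greater than 1? No.
Verdict: Not stationary.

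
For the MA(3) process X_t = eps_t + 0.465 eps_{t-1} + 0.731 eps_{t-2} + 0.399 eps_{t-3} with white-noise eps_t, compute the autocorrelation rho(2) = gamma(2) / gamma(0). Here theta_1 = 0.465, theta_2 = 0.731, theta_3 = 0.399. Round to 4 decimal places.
\rho(2) = 0.4799

For an MA(q) process with theta_0 = 1, the autocovariance is
  gamma(k) = sigma^2 * sum_{i=0..q-k} theta_i * theta_{i+k},
and rho(k) = gamma(k) / gamma(0). Sigma^2 cancels.
  numerator   = (1)*(0.731) + (0.465)*(0.399) = 0.916535.
  denominator = (1)^2 + (0.465)^2 + (0.731)^2 + (0.399)^2 = 1.909787.
  rho(2) = 0.916535 / 1.909787 = 0.4799.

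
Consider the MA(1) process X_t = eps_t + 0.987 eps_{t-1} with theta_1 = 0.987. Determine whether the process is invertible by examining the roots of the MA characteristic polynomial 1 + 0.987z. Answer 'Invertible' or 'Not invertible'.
\text{Invertible}

The MA(q) characteristic polynomial is P(z) = 1 + 0.987z.
Invertibility requires all roots to lie outside the unit circle, i.e. |z| > 1 for every root.
This is linear in z: 1 + (0.987) z = 0  =>  z = -1/(0.987) = -1.013171,  |z| = 1.013171.
Moduli of all roots: 1.0132.
All moduli strictly greater than 1? Yes.
Verdict: Invertible.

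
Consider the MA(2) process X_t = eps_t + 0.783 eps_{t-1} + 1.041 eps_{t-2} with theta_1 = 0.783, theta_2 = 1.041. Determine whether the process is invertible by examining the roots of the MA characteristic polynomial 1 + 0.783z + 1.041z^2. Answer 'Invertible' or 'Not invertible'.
\text{Not invertible}

The MA(q) characteristic polynomial is P(z) = 1 + 0.783z + 1.041z^2.
Invertibility requires all roots to lie outside the unit circle, i.e. |z| > 1 for every root.
Set 1 + (0.783) z + (1.041) z^2 = 0, i.e. a z^2 + b z + c = 0 with a = 1.041, b = 0.783, c = 1.
Discriminant D = b^2 - 4ac = (0.783)^2 - 4*(1.041)*1 = 0.613089 - (4.164) = -3.550911.
D < 0, so the roots are the complex-conjugate pair z = (-b +/- i sqrt(-D)) / (2a) = -0.3761 +/- 0.9051i.
For a conjugate pair |z|^2 = z * conj(z) = (product of roots) = c/a = 1/(1.041) = 0.960615, so |z| = sqrt(0.960615) = 0.9801 for both roots.
Moduli of all roots: 0.9801, 0.9801.
All moduli strictly greater than 1? No.
Verdict: Not invertible.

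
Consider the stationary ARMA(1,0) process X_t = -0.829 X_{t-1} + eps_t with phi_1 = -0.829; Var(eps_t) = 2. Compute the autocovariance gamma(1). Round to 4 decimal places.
\gamma(1) = -5.3012

Multiply the model equation by X_{t-k} and take expectations. With theta_0 = psi_0 = 1 and psi_j the MA(infinity) weights, this gives
  gamma(k) - sum_i phi_i gamma(k-i) = c_k,
  c_k = sigma^2 * sum_{j=k..q} theta_j psi_{j-k}   (c_k = 0 for k > q),
using gamma(-m) = gamma(m).
Pure AR (q = 0): c_0 = sigma^2 = 2, c_k = 0 for k >= 1.
Equations for k = 0 and k = 1 (AR order 1):
  gamma(0) = phi_1 gamma(1) + c_0
  gamma(1) = phi_1 gamma(0) + c_1
Substituting the second into the first: gamma(0) (1 - phi_1^2) = c_0 + phi_1 c_1, so
  gamma(0) = c_0 / (1 - phi_1^2) = 2 / (1 - (-0.829)^2) = 2 / 0.312759 = 6.3947.
  gamma(1) = phi_1 gamma(0) = (-0.829)(6.3947) = -5.301206.
Therefore gamma(1) = -5.3012 (to 4 decimal places).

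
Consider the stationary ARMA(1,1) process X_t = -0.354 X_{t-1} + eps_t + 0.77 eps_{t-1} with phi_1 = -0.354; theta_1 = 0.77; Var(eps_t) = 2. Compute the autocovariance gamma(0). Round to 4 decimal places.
\gamma(0) = 2.3957

Multiply the model equation by X_{t-k} and take expectations. With theta_0 = psi_0 = 1 and psi_j the MA(infinity) weights, this gives
  gamma(k) - sum_i phi_i gamma(k-i) = c_k,
  c_k = sigma^2 * sum_{j=k..q} theta_j psi_{j-k}   (c_k = 0 for k > q),
using gamma(-m) = gamma(m).
psi-weights needed (psi_j = theta_j + sum_i phi_i psi_{j-i}):
  psi_1 = theta_1 + phi_1 = 0.77 + (-0.354) = 0.416
Right-hand sides:
  c_0 = sigma^2 (1 + theta_1 psi_1) = 2 * (1 + (0.77)(0.416)) = 2 * 1.32032 = 2.64064
  c_1 = sigma^2 theta_1 = 2 * (0.77) = 1.54
  c_2 = 0
Equations for k = 0 and k = 1 (AR order 1):
  gamma(0) = phi_1 gamma(1) + c_0
  gamma(1) = phi_1 gamma(0) + c_1
Substituting the second into the first: gamma(0) (1 - phi_1^2) = c_0 + phi_1 c_1, so
  gamma(0) = (c_0 + phi_1 c_1) / (1 - phi_1^2) = (2.64064 + (-0.354)(1.54)) / (1 - (-0.354)^2) = 2.09548 / 0.874684 = 2.395699.
Therefore gamma(0) = 2.3957 (to 4 decimal places).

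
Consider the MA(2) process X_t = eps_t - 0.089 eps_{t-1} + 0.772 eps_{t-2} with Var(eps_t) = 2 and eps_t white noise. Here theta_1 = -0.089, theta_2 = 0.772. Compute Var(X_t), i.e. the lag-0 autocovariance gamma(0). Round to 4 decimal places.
\gamma(0) = 3.2078

For an MA(q) process X_t = eps_t + sum_i theta_i eps_{t-i} with
Var(eps_t) = sigma^2, the variance is
  gamma(0) = sigma^2 * (1 + sum_i theta_i^2).
  sum_i theta_i^2 = (-0.089)^2 + (0.772)^2 = 0.007921 + 0.595984 = 0.603905.
  gamma(0) = 2 * (1 + 0.603905) = 2 * 1.603905 = 3.20781, which rounds to 3.2078.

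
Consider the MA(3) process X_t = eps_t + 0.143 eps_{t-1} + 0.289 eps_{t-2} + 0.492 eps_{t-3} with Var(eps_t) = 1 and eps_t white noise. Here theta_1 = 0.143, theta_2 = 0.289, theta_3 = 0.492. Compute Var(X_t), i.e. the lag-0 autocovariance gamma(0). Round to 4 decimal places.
\gamma(0) = 1.3460

For an MA(q) process X_t = eps_t + sum_i theta_i eps_{t-i} with
Var(eps_t) = sigma^2, the variance is
  gamma(0) = sigma^2 * (1 + sum_i theta_i^2).
  sum_i theta_i^2 = (0.143)^2 + (0.289)^2 + (0.492)^2 = 0.020449 + 0.083521 + 0.242064 = 0.346034.
  gamma(0) = 1 * (1 + 0.346034) = 1 * 1.346034 = 1.346034, which rounds to 1.3460.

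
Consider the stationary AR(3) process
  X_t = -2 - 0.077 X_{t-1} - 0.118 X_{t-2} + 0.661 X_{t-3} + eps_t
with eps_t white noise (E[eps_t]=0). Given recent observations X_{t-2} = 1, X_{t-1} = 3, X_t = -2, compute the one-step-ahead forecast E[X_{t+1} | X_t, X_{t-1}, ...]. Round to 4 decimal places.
E[X_{t+1} \mid \mathcal F_t] = -1.5390

For an AR(p) model X_t = c + sum_i phi_i X_{t-i} + eps_t, the
one-step-ahead conditional mean is
  E[X_{t+1} | X_t, ...] = c + sum_i phi_i X_{t+1-i}.
Substitute known values:
  E[X_{t+1} | ...] = -2 + (-0.077) * (-2) + (-0.118) * (3) + (0.661) * (1)
                   = -1.5390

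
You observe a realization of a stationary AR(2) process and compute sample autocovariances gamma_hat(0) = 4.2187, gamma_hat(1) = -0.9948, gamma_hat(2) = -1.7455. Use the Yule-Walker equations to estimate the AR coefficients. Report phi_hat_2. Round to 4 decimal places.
\hat\phi_{2} = -0.4970

The Yule-Walker equations for an AR(p) process read, in matrix form,
  Gamma_p phi = r_p,   with   (Gamma_p)_{ij} = gamma(|i - j|),
                       (r_p)_i = gamma(i),   i,j = 1..p.
Substitute the sample gammas (Toeplitz matrix and right-hand side of size 2):
  Gamma_p = [[4.2187, -0.9948], [-0.9948, 4.2187]]
  r_p     = [-0.9948, -1.7455]
Written out:
  4.2187 phi_1 - 0.9948 phi_2 = -0.9948
  -0.9948 phi_1 + 4.2187 phi_2 = -1.7455
Solve by Cramer's rule:
  det = gamma(0)^2 - gamma(1)^2 = (4.2187)^2 - (-0.9948)^2 = 17.79742969 - 0.98962704 = 16.80780265
  phi_hat_1 = [gamma(1) gamma(0) - gamma(1) gamma(2)] / det = [(-0.9948)(4.2187) - (-0.9948)(-1.7455)] / 16.80780265 = -5.93318616 / 16.80780265 = -0.353
  phi_hat_2 = [gamma(0) gamma(2) - gamma(1)^2] / det = [(4.2187)(-1.7455) - (-0.9948)^2] / 16.80780265 = -8.35336789 / 16.80780265 = -0.497
So phi_hat = [-0.3530, -0.4970].
Therefore phi_hat_2 = -0.4970.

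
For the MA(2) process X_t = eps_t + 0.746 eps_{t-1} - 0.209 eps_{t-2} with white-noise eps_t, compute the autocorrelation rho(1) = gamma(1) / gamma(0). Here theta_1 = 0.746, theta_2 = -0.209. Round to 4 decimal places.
\rho(1) = 0.3688

For an MA(q) process with theta_0 = 1, the autocovariance is
  gamma(k) = sigma^2 * sum_{i=0..q-k} theta_i * theta_{i+k},
and rho(k) = gamma(k) / gamma(0). Sigma^2 cancels.
  numerator   = (1)*(0.746) + (0.746)*(-0.209) = 0.590086.
  denominator = (1)^2 + (0.746)^2 + (-0.209)^2 = 1.600197.
  rho(1) = 0.590086 / 1.600197 = 0.3688.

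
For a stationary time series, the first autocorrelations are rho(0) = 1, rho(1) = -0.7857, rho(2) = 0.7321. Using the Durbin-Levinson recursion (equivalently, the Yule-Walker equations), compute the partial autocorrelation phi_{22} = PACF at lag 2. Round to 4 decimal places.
\phi_{22} = 0.2999

The PACF at lag k is phi_{kk}, the last component of the solution
to the Yule-Walker system G_k phi = r_k where
  (G_k)_{ij} = rho(|i - j|), (r_k)_i = rho(i), i,j = 1..k.
Equivalently, Durbin-Levinson gives phi_{kk} iteratively:
  phi_{11} = rho(1)
  phi_{kk} = [rho(k) - sum_{j=1..k-1} phi_{k-1,j} rho(k-j)]
            / [1 - sum_{j=1..k-1} phi_{k-1,j} rho(j)],
  phi_{k,j} = phi_{k-1,j} - phi_{kk} phi_{k-1,k-j},  j = 1..k-1.
Step k = 1:
  phi_11 = rho(1) = -0.7857.
Step k = 2:
  phi_22 = [rho(2) - phi_11 rho(1)] / [1 - phi_11 rho(1)] = [0.7321 - (-0.7857)(-0.7857)] / [1 - (-0.7857)(-0.7857)]
         = 0.11477551 / 0.38267551 = 0.2999.
Therefore phi_{22} = 0.2999.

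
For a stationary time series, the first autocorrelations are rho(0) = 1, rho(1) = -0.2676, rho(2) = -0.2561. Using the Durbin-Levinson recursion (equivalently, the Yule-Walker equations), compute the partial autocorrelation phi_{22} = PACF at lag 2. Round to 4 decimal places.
\phi_{22} = -0.3530

The PACF at lag k is phi_{kk}, the last component of the solution
to the Yule-Walker system G_k phi = r_k where
  (G_k)_{ij} = rho(|i - j|), (r_k)_i = rho(i), i,j = 1..k.
Equivalently, Durbin-Levinson gives phi_{kk} iteratively:
  phi_{11} = rho(1)
  phi_{kk} = [rho(k) - sum_{j=1..k-1} phi_{k-1,j} rho(k-j)]
            / [1 - sum_{j=1..k-1} phi_{k-1,j} rho(j)],
  phi_{k,j} = phi_{k-1,j} - phi_{kk} phi_{k-1,k-j},  j = 1..k-1.
Step k = 1:
  phi_11 = rho(1) = -0.2676.
Step k = 2:
  phi_22 = [rho(2) - phi_11 rho(1)] / [1 - phi_11 rho(1)] = [-0.2561 - (-0.2676)(-0.2676)] / [1 - (-0.2676)(-0.2676)]
         = -0.32770976 / 0.92839024 = -0.353.
Therefore phi_{22} = -0.3530.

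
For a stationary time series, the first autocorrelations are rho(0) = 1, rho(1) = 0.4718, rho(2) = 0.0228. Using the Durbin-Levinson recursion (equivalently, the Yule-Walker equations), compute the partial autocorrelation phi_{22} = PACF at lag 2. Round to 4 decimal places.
\phi_{22} = -0.2570

The PACF at lag k is phi_{kk}, the last component of the solution
to the Yule-Walker system G_k phi = r_k where
  (G_k)_{ij} = rho(|i - j|), (r_k)_i = rho(i), i,j = 1..k.
Equivalently, Durbin-Levinson gives phi_{kk} iteratively:
  phi_{11} = rho(1)
  phi_{kk} = [rho(k) - sum_{j=1..k-1} phi_{k-1,j} rho(k-j)]
            / [1 - sum_{j=1..k-1} phi_{k-1,j} rho(j)],
  phi_{k,j} = phi_{k-1,j} - phi_{kk} phi_{k-1,k-j},  j = 1..k-1.
Step k = 1:
  phi_11 = rho(1) = 0.4718.
Step k = 2:
  phi_22 = [rho(2) - phi_11 rho(1)] / [1 - phi_11 rho(1)] = [0.0228 - (0.4718)(0.4718)] / [1 - (0.4718)(0.4718)]
         = -0.19979524 / 0.77740476 = -0.257.
Therefore phi_{22} = -0.2570.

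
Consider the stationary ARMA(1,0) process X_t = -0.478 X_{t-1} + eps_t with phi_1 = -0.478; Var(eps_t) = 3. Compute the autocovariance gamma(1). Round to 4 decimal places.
\gamma(1) = -1.8587

Multiply the model equation by X_{t-k} and take expectations. With theta_0 = psi_0 = 1 and psi_j the MA(infinity) weights, this gives
  gamma(k) - sum_i phi_i gamma(k-i) = c_k,
  c_k = sigma^2 * sum_{j=k..q} theta_j psi_{j-k}   (c_k = 0 for k > q),
using gamma(-m) = gamma(m).
Pure AR (q = 0): c_0 = sigma^2 = 3, c_k = 0 for k >= 1.
Equations for k = 0 and k = 1 (AR order 1):
  gamma(0) = phi_1 gamma(1) + c_0
  gamma(1) = phi_1 gamma(0) + c_1
Substituting the second into the first: gamma(0) (1 - phi_1^2) = c_0 + phi_1 c_1, so
  gamma(0) = c_0 / (1 - phi_1^2) = 3 / (1 - (-0.478)^2) = 3 / 0.771516 = 3.888448.
  gamma(1) = phi_1 gamma(0) = (-0.478)(3.888448) = -1.858678.
Therefore gamma(1) = -1.8587 (to 4 decimal places).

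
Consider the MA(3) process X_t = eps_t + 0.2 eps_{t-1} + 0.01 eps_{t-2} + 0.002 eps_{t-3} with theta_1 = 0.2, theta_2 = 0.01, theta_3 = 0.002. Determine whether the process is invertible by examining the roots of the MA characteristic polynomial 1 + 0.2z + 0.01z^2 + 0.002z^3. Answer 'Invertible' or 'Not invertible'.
\text{Invertible}

The MA(q) characteristic polynomial is P(z) = 1 + 0.2z + 0.01z^2 + 0.002z^3.
Invertibility requires all roots to lie outside the unit circle, i.e. |z| > 1 for every root.
Degree 3: look for a simple real root z0 first, then factor out (1 - z/z0) and solve the remaining quadratic.
Testing z0 = -5: P(-5) = 1 + (0.2)(-5) + (0.01)(-5)^2 + (0.002)(-5)^3
  = 1 + (-1) + (0.25) + (-0.25) = 0.  So z_0 = -5 is a root, |z_0| = 5.
Divide out the factor (1 + 0.2 z) = (1 - z/z0) (since 1/z0 = -0.2):
  P(z) = (1 + 0.2 z)(1 + (0) z + (0.01) z^2)
  [check: z-coef 0 - (-0.2) = 0.2; z^2-coef 0.01 - (-0.2)(0) = 0.01; z^3-coef -(-0.2)(0.01) = 0.002.]
Remaining roots from the quadratic factor 1 + (0) z + (0.01) z^2:
  Set 1 + (0) z + (0.01) z^2 = 0, i.e. a z^2 + b z + c = 0 with a = 0.01, b = 0, c = 1.
  Discriminant D = b^2 - 4ac = (0)^2 - 4*(0.01)*1 = 0 - (0.04) = -0.04.
  D < 0, so the roots are the complex-conjugate pair z = (-b +/- i sqrt(-D)) / (2a) = 0 +/- 10i.
  For a conjugate pair |z|^2 = z * conj(z) = (product of roots) = c/a = 1/(0.01) = 100, so |z| = sqrt(100) = 10 for both roots.
Moduli of all roots: 5.0000, 10.0000, 10.0000.
All moduli strictly greater than 1? Yes.
Verdict: Invertible.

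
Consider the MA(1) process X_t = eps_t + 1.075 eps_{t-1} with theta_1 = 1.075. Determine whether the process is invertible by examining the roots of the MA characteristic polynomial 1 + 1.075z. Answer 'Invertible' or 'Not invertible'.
\text{Not invertible}

The MA(q) characteristic polynomial is P(z) = 1 + 1.075z.
Invertibility requires all roots to lie outside the unit circle, i.e. |z| > 1 for every root.
This is linear in z: 1 + (1.075) z = 0  =>  z = -1/(1.075) = -0.930233,  |z| = 0.930233.
Moduli of all roots: 0.9302.
All moduli strictly greater than 1? No.
Verdict: Not invertible.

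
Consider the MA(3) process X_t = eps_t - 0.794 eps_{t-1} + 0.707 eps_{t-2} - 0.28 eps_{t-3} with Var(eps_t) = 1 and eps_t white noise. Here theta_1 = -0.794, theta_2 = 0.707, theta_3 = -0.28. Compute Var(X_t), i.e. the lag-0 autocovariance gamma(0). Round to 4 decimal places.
\gamma(0) = 2.2087

For an MA(q) process X_t = eps_t + sum_i theta_i eps_{t-i} with
Var(eps_t) = sigma^2, the variance is
  gamma(0) = sigma^2 * (1 + sum_i theta_i^2).
  sum_i theta_i^2 = (-0.794)^2 + (0.707)^2 + (-0.28)^2 = 0.630436 + 0.499849 + 0.0784 = 1.208685.
  gamma(0) = 1 * (1 + 1.208685) = 1 * 2.208685 = 2.208685, which rounds to 2.2087.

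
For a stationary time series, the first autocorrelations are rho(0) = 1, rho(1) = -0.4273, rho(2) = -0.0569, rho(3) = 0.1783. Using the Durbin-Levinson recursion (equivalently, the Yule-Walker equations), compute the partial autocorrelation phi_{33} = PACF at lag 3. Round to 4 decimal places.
\phi_{33} = 0.0290

The PACF at lag k is phi_{kk}, the last component of the solution
to the Yule-Walker system G_k phi = r_k where
  (G_k)_{ij} = rho(|i - j|), (r_k)_i = rho(i), i,j = 1..k.
Equivalently, Durbin-Levinson gives phi_{kk} iteratively:
  phi_{11} = rho(1)
  phi_{kk} = [rho(k) - sum_{j=1..k-1} phi_{k-1,j} rho(k-j)]
            / [1 - sum_{j=1..k-1} phi_{k-1,j} rho(j)],
  phi_{k,j} = phi_{k-1,j} - phi_{kk} phi_{k-1,k-j},  j = 1..k-1.
Step k = 1:
  phi_11 = rho(1) = -0.4273.
Step k = 2:
  phi_22 = [rho(2) - phi_11 rho(1)] / [1 - phi_11 rho(1)] = [-0.0569 - (-0.4273)(-0.4273)] / [1 - (-0.4273)(-0.4273)]
         = -0.23948529 / 0.81741471 = -0.292979.
  Update: phi_21 = phi_11 - phi_22 phi_11 = -0.4273 - (-0.292979)(-0.4273) = -0.55249.
Step k = 3:
  phi_33 = [rho(3) - phi_21 rho(2) - phi_22 rho(1)] / [1 - phi_21 rho(1) - phi_22 rho(2)]
    numerator   = 0.1783 - (-0.55249)(-0.0569) - (-0.292979)(-0.4273) = 0.02167343
    denominator = 1 - (-0.55249)(-0.4273) - (-0.292979)(-0.0569) = 0.74725057
  phi_33 = 0.02167343 / 0.74725057 = 0.029.
Therefore phi_{33} = 0.0290.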